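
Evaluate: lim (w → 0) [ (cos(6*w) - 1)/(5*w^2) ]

-18/5

Direct substitution gives 0/0.
Apply L'Hôpital: lim (-6*sin(6*w))/(10*w), still 0/0.
After 2 applications of L'Hôpital's rule the quotient is (-36*cos(6*w))/(10); substituting w = 0 gives -18/5.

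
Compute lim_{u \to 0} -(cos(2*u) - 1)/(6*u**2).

1/3

Direct substitution gives 0/0.
Apply L'Hôpital: lim (-2*sin(2*u))/(-12*u), still 0/0.
After 2 applications of L'Hôpital's rule the quotient is (-4*cos(2*u))/(-12); substituting u = 0 gives 1/3.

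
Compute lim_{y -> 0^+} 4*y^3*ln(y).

0

This is a 0·(−∞) form. Rewrite as 4·ln(y) / y^(−3) and apply L'Hôpital:
the derivative quotient is 4·(1/y) / (−3·y^(−4)) = (-4/3)·y^3 → 0.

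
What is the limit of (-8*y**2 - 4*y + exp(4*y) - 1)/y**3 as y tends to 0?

32/3

Direct substitution gives 0/0.
Apply L'Hôpital: lim (-16*y + 4*e^(4*y) - 4)/(3*y^2), still 0/0.
Apply L'Hôpital: lim (16*e^(4*y) - 16)/(6*y), still 0/0.
After 3 applications of L'Hôpital's rule the quotient is (64*e^(4*y))/(6); substituting y = 0 gives 32/3.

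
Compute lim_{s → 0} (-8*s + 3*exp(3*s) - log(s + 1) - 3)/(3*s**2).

Substitution gives 0/0; apply L'Hôpital's rule 2 times.
After differentiating numerator and denominator 2 times the quotient is (27*e^(3*s) + (s + 1)^(-2))/(6); at s = 0 this is 14/3.

14/3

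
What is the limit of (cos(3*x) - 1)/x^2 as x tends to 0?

-9/2

Direct substitution gives 0/0.
Apply L'Hôpital: lim (-3*sin(3*x))/(2*x), still 0/0.
After 2 applications of L'Hôpital's rule the quotient is (-9*cos(3*x))/(2); substituting x = 0 gives -9/2.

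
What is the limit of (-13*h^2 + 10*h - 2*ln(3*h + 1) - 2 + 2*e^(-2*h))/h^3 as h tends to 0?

-62/3

Substitution gives 0/0; apply L'Hôpital's rule 3 times.
After differentiating numerator and denominator 3 times the quotient is (-16*e^(-2*h) - 108/(3*h + 1)^3)/(6); at h = 0 this is -62/3.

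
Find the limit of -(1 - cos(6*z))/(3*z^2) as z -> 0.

Substitution gives 0/0.
Use (1 − cos u)/u² → 1/2 with u = 6z: the limit is 6²/(2·(-3)) = -6.

-6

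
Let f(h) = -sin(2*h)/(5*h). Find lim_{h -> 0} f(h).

-2/5

Substitution gives 0/0.
Write it as (2/(-5))·sin(2h)/(2h); since sin(u)/u → 1, the limit is -2/5.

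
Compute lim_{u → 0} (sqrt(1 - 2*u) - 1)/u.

-1

Substitution gives 0/0. Multiply numerator and denominator by the conjugate √(1 - 2u) + √1.
The numerator becomes (1 - 2u) − 1 = -2u, so the expression simplifies to -2/(√(1 - 2u) + √1).
Letting u → 0 gives -2/(2√1) = -1.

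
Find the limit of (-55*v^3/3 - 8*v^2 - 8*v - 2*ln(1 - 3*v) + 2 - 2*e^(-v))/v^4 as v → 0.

Substitution gives 0/0; apply L'Hôpital's rule 4 times.
After differentiating numerator and denominator 4 times the quotient is (-2*e^(-v) + 972/(3*v - 1)^4)/(24); at v = 0 this is 485/12.

485/12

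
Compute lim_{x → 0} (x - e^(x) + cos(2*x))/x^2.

-5/2

Substitution gives 0/0; apply L'Hôpital's rule 2 times.
After differentiating numerator and denominator 2 times the quotient is (-e^(x) - 4*cos(2*x))/(2); at x = 0 this is -5/2.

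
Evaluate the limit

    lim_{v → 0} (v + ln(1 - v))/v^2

-1/2

Direct substitution gives 0/0.
Apply L'Hôpital: lim (1 - 1/(1 - v))/(2*v), still 0/0.
After 2 applications of L'Hôpital's rule the quotient is (-1/(1 - v)^2)/(2); substituting v = 0 gives -1/2.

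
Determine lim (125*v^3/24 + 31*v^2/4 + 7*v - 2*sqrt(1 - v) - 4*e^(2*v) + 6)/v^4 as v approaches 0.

Substitution gives 0/0; apply L'Hôpital's rule 4 times.
After differentiating numerator and denominator 4 times the quotient is (-64*e^(2*v) + 15/(8*(1 - v)^(7/2)))/(24); at v = 0 this is -497/192.

-497/192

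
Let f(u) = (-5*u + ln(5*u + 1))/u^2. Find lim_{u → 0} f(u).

-25/2

Direct substitution gives 0/0.
Apply L'Hôpital: lim (-5 + 5/(5*u + 1))/(2*u), still 0/0.
After 2 applications of L'Hôpital's rule the quotient is (-25/(5*u + 1)^2)/(2); substituting u = 0 gives -25/2.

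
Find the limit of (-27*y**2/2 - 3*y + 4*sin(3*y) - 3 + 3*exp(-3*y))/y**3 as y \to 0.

Substitution gives 0/0; apply L'Hôpital's rule 3 times.
After differentiating numerator and denominator 3 times the quotient is (-108*cos(3*y) - 81*e^(-3*y))/(6); at y = 0 this is -63/2.

-63/2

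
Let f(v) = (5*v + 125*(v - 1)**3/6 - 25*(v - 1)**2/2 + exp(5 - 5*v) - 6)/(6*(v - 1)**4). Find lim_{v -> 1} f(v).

625/144

Direct substitution gives 0/0.
Apply L'Hôpital: lim (-25*v + 125*(v - 1)^2/2 - 5*e^(5 - 5*v) + 30)/(24*(v - 1)^3), still 0/0.
Apply L'Hôpital: lim (125*v + 25*e^(5 - 5*v) - 150)/(72*(v - 1)^2), still 0/0.
Apply L'Hôpital: lim (125 - 125*e^(5 - 5*v))/(144*v - 144), still 0/0.
After 4 applications of L'Hôpital's rule the quotient is (625*e^(5 - 5*v))/(144); substituting v = 1 gives 625/144.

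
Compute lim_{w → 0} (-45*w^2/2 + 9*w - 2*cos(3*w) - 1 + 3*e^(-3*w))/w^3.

Substitution gives 0/0 (the numerator vanishes to order 3).
Expand each term to order w^3: the coefficient of w^3 in 3·e^(-3w) is -27/2 and in -2·cos(3w) is 0.
Lower-order terms cancel with the polynomial part, so the numerator is (-27/2)·w^3 + o(w^3), and the limit is (-27/2)/(1) = -27/2.

-27/2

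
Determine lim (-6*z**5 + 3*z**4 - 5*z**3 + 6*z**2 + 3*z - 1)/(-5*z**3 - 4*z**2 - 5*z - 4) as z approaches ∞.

The numerator has higher degree (5 > 3); the quotient behaves like (-6/(-5))·z^2 for large |z|.
As z → +∞ this diverges to ∞.

∞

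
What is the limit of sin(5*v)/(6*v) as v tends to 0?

5/6

Substitution gives 0/0.
Write it as (5/6)·sin(5v)/(5v); since sin(u)/u → 1, the limit is 5/6.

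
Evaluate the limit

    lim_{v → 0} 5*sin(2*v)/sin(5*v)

Substitution gives 0/0.
Divide numerator and denominator by v: sin(2v)/v → 2 and sin(5v)/v → 5, so the limit is 5·2/5 = 2.

2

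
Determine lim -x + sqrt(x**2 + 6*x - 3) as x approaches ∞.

3

This has the form ∞ − ∞. Multiply and divide by the conjugate √(x^2 + 6*x - 3) + x.
That gives (6x - 3) / (√(x^2 + 6*x - 3) + x).
Divide numerator and denominator by x: the limit is 6/(2·1) = 3.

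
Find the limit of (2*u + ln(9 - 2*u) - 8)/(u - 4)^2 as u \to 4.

Direct substitution gives 0/0.
Apply L'Hôpital: lim (2 - 2/(9 - 2*u))/(2*u - 8), still 0/0.
After 2 applications of L'Hôpital's rule the quotient is (-4/(9 - 2*u)^2)/(2); substituting u = 4 gives -2.

-2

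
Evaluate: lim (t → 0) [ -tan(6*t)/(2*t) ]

-3

Substitution gives 0/0.
Since tan(u)/u → 1 as u → 0, tan(6t)/(6t) → 1 and the limit is 6/(-2) = -3.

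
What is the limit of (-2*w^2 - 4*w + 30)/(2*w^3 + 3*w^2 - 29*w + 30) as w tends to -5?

16/91

Since w = -5 makes numerator and denominator zero, (w + 5) divides both.
Cancelling it gives (6 - 2*w)/(2*w^2 - 7*w + 6); now plug in w = -5 to get 16/91.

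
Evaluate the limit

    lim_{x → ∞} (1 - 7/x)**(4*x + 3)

The base → 1 and the exponent → ∞: a 1^∞ form.
Take logarithms: (4x + 3)·ln(1 - 7/x). Since ln(1+u) ~ u for small u, this behaves like (4x)·(-7/x) → -28.
So the limit is e^(-28).

e^(-28)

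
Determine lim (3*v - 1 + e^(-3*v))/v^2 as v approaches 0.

9/2

Direct substitution gives 0/0.
Apply L'Hôpital: lim (3 - 3*e^(-3*v))/(2*v), still 0/0.
After 2 applications of L'Hôpital's rule the quotient is (9*e^(-3*v))/(2); substituting v = 0 gives 9/2.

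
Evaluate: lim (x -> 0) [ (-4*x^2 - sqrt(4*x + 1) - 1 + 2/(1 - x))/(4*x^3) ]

Substitution gives 0/0 (the numerator vanishes to order 3).
Expand each term to order x^3: the coefficient of x^3 in −√(1 + 4x) is -4 and in 2·1/(1 - x) is 2.
Lower-order terms cancel with the polynomial part, so the numerator is (-2)·x^3 + o(x^3), and the limit is (-2)/(4) = -1/2.

-1/2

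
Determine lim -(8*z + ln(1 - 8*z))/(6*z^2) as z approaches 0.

Direct substitution gives 0/0.
Apply L'Hôpital: lim (8 - 8/(1 - 8*z))/(-12*z), still 0/0.
After 2 applications of L'Hôpital's rule the quotient is (-64/(1 - 8*z)^2)/(-12); substituting z = 0 gives 16/3.

16/3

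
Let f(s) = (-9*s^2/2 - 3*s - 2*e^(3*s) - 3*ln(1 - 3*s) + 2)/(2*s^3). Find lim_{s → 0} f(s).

9

Substitution gives 0/0 (the numerator vanishes to order 3).
Expand each term to order s^3: the coefficient of s^3 in -2·e^(3s) is -9 and in -3·ln(1 - 3s) is 27.
Lower-order terms cancel with the polynomial part, so the numerator is (18)·s^3 + o(s^3), and the limit is (18)/(2) = 9.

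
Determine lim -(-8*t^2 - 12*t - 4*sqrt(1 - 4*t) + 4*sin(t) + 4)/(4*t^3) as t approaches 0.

-23/6

Substitution gives 0/0 (the numerator vanishes to order 3).
Expand each term to order t^3: the coefficient of t^3 in 4·sin(t) is -2/3 and in -4·√(1 - 4t) is 16.
Lower-order terms cancel with the polynomial part, so the numerator is (46/3)·t^3 + o(t^3), and the limit is (46/3)/(-4) = -23/6.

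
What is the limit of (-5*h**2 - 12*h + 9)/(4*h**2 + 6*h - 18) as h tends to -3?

-1

At h = -3 both the top and bottom vanish — a removable singularity. Factoring out (h + 3) from each leaves (3 - 5*h)/(4*h - 6), which at h = -3 equals -1.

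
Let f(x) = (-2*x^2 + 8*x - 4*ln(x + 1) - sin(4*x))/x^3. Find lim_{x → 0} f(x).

28/3

Substitution gives 0/0; apply L'Hôpital's rule 3 times.
After differentiating numerator and denominator 3 times the quotient is (64*cos(4*x) - 8/(x + 1)^3)/(6); at x = 0 this is 28/3.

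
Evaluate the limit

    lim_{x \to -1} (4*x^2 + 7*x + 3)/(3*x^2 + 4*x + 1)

1/2

Direct substitution gives 0/0, so factor. Both numerator and denominator have (x + 1) as a factor.
After cancelling, the expression reduces to (4*x + 3)/(3*x + 1).
Substituting x = -1 gives 1/2.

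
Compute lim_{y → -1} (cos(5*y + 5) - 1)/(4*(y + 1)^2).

Direct substitution gives 0/0.
Apply L'Hôpital: lim (-5*sin(5*y + 5))/(8*y + 8), still 0/0.
After 2 applications of L'Hôpital's rule the quotient is (-25*cos(5*y + 5))/(8); substituting y = -1 gives -25/8.

-25/8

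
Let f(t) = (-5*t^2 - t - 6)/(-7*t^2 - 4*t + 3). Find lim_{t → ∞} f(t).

5/7

Numerator and denominator both have degree 2.
Dividing every term by t^2, all lower-order terms vanish and the limit is the ratio of leading coefficients, -5/(-7) = 5/7.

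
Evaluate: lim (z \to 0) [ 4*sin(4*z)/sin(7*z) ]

Substitution gives 0/0.
Divide numerator and denominator by z: sin(4z)/z → 4 and sin(7z)/z → 7, so the limit is 4·4/7 = 16/7.

16/7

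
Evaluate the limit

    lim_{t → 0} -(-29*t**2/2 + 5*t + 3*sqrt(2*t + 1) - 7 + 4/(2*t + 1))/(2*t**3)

Substitution gives 0/0 (the numerator vanishes to order 3).
Expand each term to order t^3: the coefficient of t^3 in 4·1/(1 + 2t) is -32 and in 3·√(1 + 2t) is 3/2.
Lower-order terms cancel with the polynomial part, so the numerator is (-61/2)·t^3 + o(t^3), and the limit is (-61/2)/(-2) = 61/4.

61/4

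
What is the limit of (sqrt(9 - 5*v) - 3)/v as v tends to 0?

-5/6

A 0/0 form; rationalise with √(9 - 5v) + √9. This collapses the numerator to -5v, leaving -5/(√(9 - 5v) + √9) → -5/(2√9) = -5/6.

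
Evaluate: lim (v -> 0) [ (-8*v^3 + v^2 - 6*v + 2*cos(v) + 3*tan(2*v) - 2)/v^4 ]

1/12

Substitution gives 0/0; apply L'Hôpital's rule 4 times.
After differentiating numerator and denominator 4 times the quotient is (2*cos(v) + 1152*tan(2*v)^5 + 1920*tan(2*v)^3 + 768*tan(2*v))/(24); at v = 0 this is 1/12.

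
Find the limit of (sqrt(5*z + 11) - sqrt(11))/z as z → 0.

5*√(11)/22

A 0/0 form; rationalise with √(11 + 5z) + √11. This collapses the numerator to 5z, leaving 5/(√(11 + 5z) + √11) → 5/(2√11) = 5*√(11)/22.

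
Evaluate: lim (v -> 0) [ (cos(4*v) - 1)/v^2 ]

Direct substitution gives 0/0.
Apply L'Hôpital: lim (-4*sin(4*v))/(2*v), still 0/0.
After 2 applications of L'Hôpital's rule the quotient is (-16*cos(4*v))/(2); substituting v = 0 gives -8.

-8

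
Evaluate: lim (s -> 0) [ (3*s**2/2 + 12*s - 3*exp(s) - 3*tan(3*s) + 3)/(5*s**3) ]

Substitution gives 0/0 (the numerator vanishes to order 3).
Expand each term to order s^3: the coefficient of s^3 in -3·tan(3s) is -27 and in -3·e^(s) is -1/2.
Lower-order terms cancel with the polynomial part, so the numerator is (-55/2)·s^3 + o(s^3), and the limit is (-55/2)/(5) = -11/2.

-11/2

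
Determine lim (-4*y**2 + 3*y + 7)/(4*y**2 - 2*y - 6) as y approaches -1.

-11/10

Since y = -1 makes numerator and denominator zero, (y + 1) divides both.
Cancelling it gives (7 - 4*y)/(4*y - 6); now plug in y = -1 to get -11/10.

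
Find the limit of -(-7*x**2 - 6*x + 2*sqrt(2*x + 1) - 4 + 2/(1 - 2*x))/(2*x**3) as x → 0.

Substitution gives 0/0; apply L'Hôpital's rule 3 times.
After differentiating numerator and denominator 3 times the quotient is (6/(2*x + 1)^(5/2) + 96/(2*x - 1)^4)/(-12); at x = 0 this is -17/2.

-17/2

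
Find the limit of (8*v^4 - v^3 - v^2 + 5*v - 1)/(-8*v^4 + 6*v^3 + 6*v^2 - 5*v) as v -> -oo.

Numerator and denominator both have degree 4.
Dividing every term by v^4, all lower-order terms vanish and the limit is the ratio of leading coefficients, 8/(-8) = -1.

-1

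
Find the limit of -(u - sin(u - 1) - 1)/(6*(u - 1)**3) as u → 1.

-1/36

Direct substitution gives 0/0.
Apply L'Hôpital: lim (1 - cos(u - 1))/(-18*(u - 1)^2), still 0/0.
Apply L'Hôpital: lim (sin(u - 1))/(36 - 36*u), still 0/0.
After 3 applications of L'Hôpital's rule the quotient is (cos(u - 1))/(-36); substituting u = 1 gives -1/36.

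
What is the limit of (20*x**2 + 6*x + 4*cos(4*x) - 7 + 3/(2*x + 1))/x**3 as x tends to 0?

-24

Substitution gives 0/0 (the numerator vanishes to order 3).
Expand each term to order x^3: the coefficient of x^3 in 4·cos(4x) is 0 and in 3·1/(1 + 2x) is -24.
Lower-order terms cancel with the polynomial part, so the numerator is (-24)·x^3 + o(x^3), and the limit is (-24)/(1) = -24.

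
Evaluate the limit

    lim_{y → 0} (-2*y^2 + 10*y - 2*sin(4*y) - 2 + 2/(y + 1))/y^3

58/3

Substitution gives 0/0; apply L'Hôpital's rule 3 times.
After differentiating numerator and denominator 3 times the quotient is (128*cos(4*y) - 12/(y + 1)^4)/(6); at y = 0 this is 58/3.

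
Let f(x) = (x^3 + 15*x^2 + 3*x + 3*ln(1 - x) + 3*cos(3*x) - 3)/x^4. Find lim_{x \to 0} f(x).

75/8

Substitution gives 0/0 (the numerator vanishes to order 4).
Expand each term to order x^4: the coefficient of x^4 in 3·ln(1 - x) is -3/4 and in 3·cos(3x) is 81/8.
Lower-order terms cancel with the polynomial part, so the numerator is (75/8)·x^4 + o(x^4), and the limit is (75/8)/(1) = 75/8.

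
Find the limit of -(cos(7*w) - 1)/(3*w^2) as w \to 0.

Direct substitution gives 0/0.
Apply L'Hôpital: lim (-7*sin(7*w))/(-6*w), still 0/0.
After 2 applications of L'Hôpital's rule the quotient is (-49*cos(7*w))/(-6); substituting w = 0 gives 49/6.

49/6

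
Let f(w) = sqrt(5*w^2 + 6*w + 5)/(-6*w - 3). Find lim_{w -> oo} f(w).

-√(5)/6

For large |w|, √(5*w^2 + 6*w + 5) ≈ √5·|w| and the denominator ≈ -6w.
Since w → +∞, |w| = w, giving √5/(-6) = -√(5)/6.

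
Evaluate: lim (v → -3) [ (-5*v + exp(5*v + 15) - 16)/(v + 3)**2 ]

Direct substitution gives 0/0.
Apply L'Hôpital: lim (5*e^(5*v + 15) - 5)/(2*v + 6), still 0/0.
After 2 applications of L'Hôpital's rule the quotient is (25*e^(5*v + 15))/(2); substituting v = -3 gives 25/2.

25/2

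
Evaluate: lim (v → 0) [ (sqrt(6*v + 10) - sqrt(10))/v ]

Substitution gives 0/0. Multiply numerator and denominator by the conjugate √(10 + 6v) + √10.
The numerator becomes (10 + 6v) − 10 = 6v, so the expression simplifies to 6/(√(10 + 6v) + √10).
Letting v → 0 gives 6/(2√10) = 3*√(10)/10.

3*√(10)/10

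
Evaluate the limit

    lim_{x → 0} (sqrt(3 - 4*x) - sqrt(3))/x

-2*√(3)/3

Substitution gives 0/0. Multiply numerator and denominator by the conjugate √(3 - 4x) + √3.
The numerator becomes (3 - 4x) − 3 = -4x, so the expression simplifies to -4/(√(3 - 4x) + √3).
Letting x → 0 gives -4/(2√3) = -2*√(3)/3.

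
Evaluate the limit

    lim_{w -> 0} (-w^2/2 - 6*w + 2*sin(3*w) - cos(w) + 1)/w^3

-9

Substitution gives 0/0 (the numerator vanishes to order 3).
Expand each term to order w^3: the coefficient of w^3 in −cos(w) is 0 and in 2·sin(3w) is -9.
Lower-order terms cancel with the polynomial part, so the numerator is (-9)·w^3 + o(w^3), and the limit is (-9)/(1) = -9.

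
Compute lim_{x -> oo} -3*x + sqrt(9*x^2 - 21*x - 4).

-7/2

An ∞ − ∞ form. Rationalising with the conjugate, the difference becomes (-21x - 4) / (√(9*x^2 - 21*x - 4) + 3x).
For large x the denominator behaves like 2·3x, so the quotient tends to -21/6 = -7/2.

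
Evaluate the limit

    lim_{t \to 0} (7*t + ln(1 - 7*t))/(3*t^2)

-49/6

Direct substitution gives 0/0.
Apply L'Hôpital: lim (7 - 7/(1 - 7*t))/(6*t), still 0/0.
After 2 applications of L'Hôpital's rule the quotient is (-49/(1 - 7*t)^2)/(6); substituting t = 0 gives -49/6.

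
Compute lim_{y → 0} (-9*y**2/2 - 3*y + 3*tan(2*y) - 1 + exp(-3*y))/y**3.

7/2

Substitution gives 0/0 (the numerator vanishes to order 3).
Expand each term to order y^3: the coefficient of y^3 in e^(-3y) is -9/2 and in 3·tan(2y) is 8.
Lower-order terms cancel with the polynomial part, so the numerator is (7/2)·y^3 + o(y^3), and the limit is (7/2)/(1) = 7/2.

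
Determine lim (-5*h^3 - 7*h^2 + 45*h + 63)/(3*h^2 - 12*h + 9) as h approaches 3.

-22

Direct substitution gives 0/0, so factor. Both numerator and denominator have (h - 3) as a factor.
After cancelling, the expression reduces to (-5*h^2 - 22*h - 21)/(3*h - 3).
Substituting h = 3 gives -22.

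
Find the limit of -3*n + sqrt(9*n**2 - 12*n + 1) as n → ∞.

-2

This has the form ∞ − ∞. Multiply and divide by the conjugate √(9*n^2 - 12*n + 1) + 3n.
That gives (-12n + 1) / (√(9*n^2 - 12*n + 1) + 3n).
Divide numerator and denominator by n: the limit is -12/(2·3) = -2.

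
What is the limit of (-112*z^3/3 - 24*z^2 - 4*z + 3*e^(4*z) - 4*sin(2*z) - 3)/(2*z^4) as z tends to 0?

Substitution gives 0/0; apply L'Hôpital's rule 4 times.
After differentiating numerator and denominator 4 times the quotient is (768*e^(4*z) - 64*sin(2*z))/(48); at z = 0 this is 16.

16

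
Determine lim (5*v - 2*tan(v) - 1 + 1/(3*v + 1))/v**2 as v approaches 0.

Substitution gives 0/0 (the numerator vanishes to order 2).
Expand each term to order v^2: the coefficient of v^2 in -2·tan(v) is 0 and in 1/(1 + 3v) is 9.
Lower-order terms cancel with the polynomial part, so the numerator is (9)·v^2 + o(v^2), and the limit is (9)/(1) = 9.

9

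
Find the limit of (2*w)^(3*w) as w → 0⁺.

1

Base → 0⁺ and exponent → 0⁺: a 0^0 form.
Take logs: 3w·ln(2w). This is 0·(−∞); rewriting as ln(2w)/(1/(3w)) and applying L'Hôpital gives 0.
Hence the limit is e^0 = 1.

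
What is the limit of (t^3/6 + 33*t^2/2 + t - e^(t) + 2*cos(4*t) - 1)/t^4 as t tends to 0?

Substitution gives 0/0; apply L'Hôpital's rule 4 times.
After differentiating numerator and denominator 4 times the quotient is (-e^(t) + 512*cos(4*t))/(24); at t = 0 this is 511/24.

511/24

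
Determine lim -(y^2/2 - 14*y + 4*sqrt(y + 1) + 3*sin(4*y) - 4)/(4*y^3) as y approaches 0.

127/16

Substitution gives 0/0 (the numerator vanishes to order 3).
Expand each term to order y^3: the coefficient of y^3 in 4·√(1 + y) is 1/4 and in 3·sin(4y) is -32.
Lower-order terms cancel with the polynomial part, so the numerator is (-127/4)·y^3 + o(y^3), and the limit is (-127/4)/(-4) = 127/16.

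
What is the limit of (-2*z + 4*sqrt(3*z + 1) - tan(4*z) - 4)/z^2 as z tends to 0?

-9/2

Substitution gives 0/0 (the numerator vanishes to order 2).
Expand each term to order z^2: the coefficient of z^2 in −tan(4z) is 0 and in 4·√(1 + 3z) is -9/2.
Lower-order terms cancel with the polynomial part, so the numerator is (-9/2)·z^2 + o(z^2), and the limit is (-9/2)/(1) = -9/2.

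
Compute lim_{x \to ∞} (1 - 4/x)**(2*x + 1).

The base → 1 and the exponent → ∞: a 1^∞ form.
Take logarithms: (2x + 1)·ln(1 - 4/x). Since ln(1+u) ~ u for small u, this behaves like (2x)·(-4/x) → -8.
So the limit is e^(-8).

e^(-8)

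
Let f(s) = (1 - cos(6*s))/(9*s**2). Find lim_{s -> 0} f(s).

Substitution gives 0/0.
Use (1 − cos u)/u² → 1/2 with u = 6s: the limit is 6²/(2·9) = 2.

2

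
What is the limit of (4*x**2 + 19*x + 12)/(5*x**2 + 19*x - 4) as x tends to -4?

13/21

Since x = -4 makes numerator and denominator zero, (x + 4) divides both.
Cancelling it gives (4*x + 3)/(5*x - 1); now plug in x = -4 to get 13/21.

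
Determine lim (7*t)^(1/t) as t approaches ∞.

1

Base → ∞ and exponent → 0: an ∞^0 form.
Take logs: (1/t)·ln(7·t^1) = (ln 7 + 1·ln t)/t → 0.
So the limit is e^0 = 1.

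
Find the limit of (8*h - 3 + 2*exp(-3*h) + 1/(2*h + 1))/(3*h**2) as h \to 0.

Substitution gives 0/0; apply L'Hôpital's rule 2 times.
After differentiating numerator and denominator 2 times the quotient is (18*e^(-3*h) + 8/(2*h + 1)^3)/(6); at h = 0 this is 13/3.

13/3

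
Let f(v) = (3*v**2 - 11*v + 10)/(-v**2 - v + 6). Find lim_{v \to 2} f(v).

-1/5

Since v = 2 makes numerator and denominator zero, (v - 2) divides both.
Cancelling it gives (3*v - 5)/(-v - 3); now plug in v = 2 to get -1/5.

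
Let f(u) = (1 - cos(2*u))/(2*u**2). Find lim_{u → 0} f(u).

1

Substitution gives 0/0.
Use (1 − cos θ)/θ² → 1/2 with θ = 2u: the limit is 2²/(2·2) = 1.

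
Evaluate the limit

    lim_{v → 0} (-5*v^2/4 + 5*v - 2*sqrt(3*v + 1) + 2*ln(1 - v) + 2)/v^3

Substitution gives 0/0; apply L'Hôpital's rule 3 times.
After differentiating numerator and denominator 3 times the quotient is (-81/(4*(3*v + 1)^(5/2)) + 4/(v - 1)^3)/(6); at v = 0 this is -97/24.

-97/24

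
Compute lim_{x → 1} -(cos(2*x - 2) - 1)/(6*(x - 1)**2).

1/3

Direct substitution gives 0/0.
Apply L'Hôpital: lim (-2*sin(2*x - 2))/(12 - 12*x), still 0/0.
After 2 applications of L'Hôpital's rule the quotient is (-4*cos(2*x - 2))/(-12); substituting x = 1 gives 1/3.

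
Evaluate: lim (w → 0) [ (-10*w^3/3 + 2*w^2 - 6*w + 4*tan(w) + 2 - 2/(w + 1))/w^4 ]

Substitution gives 0/0; apply L'Hôpital's rule 4 times.
After differentiating numerator and denominator 4 times the quotient is (96*tan(w)^3/cos(w)^2 + 64*tan(w)/cos(w)^2 - 48/(w + 1)^5)/(24); at w = 0 this is -2.

-2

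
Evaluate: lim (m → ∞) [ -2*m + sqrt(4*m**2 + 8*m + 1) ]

An ∞ − ∞ form. Rationalising with the conjugate, the difference becomes (8m + 1) / (√(4*m^2 + 8*m + 1) + 2m).
For large m the denominator behaves like 2·2m, so the quotient tends to 8/4 = 2.

2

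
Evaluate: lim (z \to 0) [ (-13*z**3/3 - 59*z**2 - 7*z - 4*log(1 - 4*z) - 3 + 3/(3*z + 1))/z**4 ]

499

Substitution gives 0/0 (the numerator vanishes to order 4).
Expand each term to order z^4: the coefficient of z^4 in 3·1/(1 + 3z) is 243 and in -4·ln(1 - 4z) is 256.
Lower-order terms cancel with the polynomial part, so the numerator is (499)·z^4 + o(z^4), and the limit is (499)/(1) = 499.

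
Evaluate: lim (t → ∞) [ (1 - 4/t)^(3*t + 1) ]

Let L be the limit and take ln: ln L = lim (3t + 1)·ln(1 - 4/t) = lim (3t + 1)·(-4/t + O(1/t²)) = -12.
Hence L = e^(-12).

e^(-12)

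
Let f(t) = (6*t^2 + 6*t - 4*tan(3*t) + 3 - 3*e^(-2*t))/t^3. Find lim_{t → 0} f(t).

-32

Substitution gives 0/0; apply L'Hôpital's rule 3 times.
After differentiating numerator and denominator 3 times the quotient is (-648*tan(3*t)^4 - 864*tan(3*t)^2 - 216 + 24*e^(-2*t))/(6); at t = 0 this is -32.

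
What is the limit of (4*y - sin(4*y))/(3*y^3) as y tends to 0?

32/9

Direct substitution gives 0/0.
Apply L'Hôpital: lim (4 - 4*cos(4*y))/(9*y^2), still 0/0.
Apply L'Hôpital: lim (16*sin(4*y))/(18*y), still 0/0.
After 3 applications of L'Hôpital's rule the quotient is (64*cos(4*y))/(18); substituting y = 0 gives 32/9.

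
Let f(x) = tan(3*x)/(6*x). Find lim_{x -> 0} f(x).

1/2

Substitution gives 0/0.
Since tan(u)/u → 1 as u → 0, tan(3x)/(3x) → 1 and the limit is 3/6 = 1/2.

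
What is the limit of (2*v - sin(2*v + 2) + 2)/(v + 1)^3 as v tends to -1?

Direct substitution gives 0/0.
Apply L'Hôpital: lim (2 - 2*cos(2*v + 2))/(3*(v + 1)^2), still 0/0.
Apply L'Hôpital: lim (4*sin(2*v + 2))/(6*v + 6), still 0/0.
After 3 applications of L'Hôpital's rule the quotient is (8*cos(2*v + 2))/(6); substituting v = -1 gives 4/3.

4/3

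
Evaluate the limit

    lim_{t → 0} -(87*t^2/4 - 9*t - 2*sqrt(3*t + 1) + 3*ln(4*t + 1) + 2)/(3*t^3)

Substitution gives 0/0; apply L'Hôpital's rule 3 times.
After differentiating numerator and denominator 3 times the quotient is (384/(4*t + 1)^3 - 81/(4*(3*t + 1)^(5/2)))/(-18); at t = 0 this is -485/24.

-485/24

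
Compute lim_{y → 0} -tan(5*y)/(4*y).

Substitution gives 0/0.
Since tan(u)/u → 1 as u → 0, tan(5y)/(5y) → 1 and the limit is 5/(-4) = -5/4.

-5/4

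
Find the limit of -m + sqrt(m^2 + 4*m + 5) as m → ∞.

2

An ∞ − ∞ form. Rationalising with the conjugate, the difference becomes (4m + 5) / (√(m^2 + 4*m + 5) + m).
For large m the denominator behaves like 2·m, so the quotient tends to 4/2 = 2.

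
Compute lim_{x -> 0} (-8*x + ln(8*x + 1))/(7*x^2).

Direct substitution gives 0/0.
Apply L'Hôpital: lim (-8 + 8/(8*x + 1))/(14*x), still 0/0.
After 2 applications of L'Hôpital's rule the quotient is (-64/(8*x + 1)^2)/(14); substituting x = 0 gives -32/7.

-32/7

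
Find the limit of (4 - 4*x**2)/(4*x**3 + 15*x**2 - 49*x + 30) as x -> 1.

8/7

Direct substitution gives 0/0, so factor. Both numerator and denominator have (x - 1) as a factor.
After cancelling, the expression reduces to (-4*x - 4)/(4*x^2 + 19*x - 30).
Substituting x = 1 gives 8/7.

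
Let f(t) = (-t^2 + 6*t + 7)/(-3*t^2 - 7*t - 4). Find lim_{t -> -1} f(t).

At t = -1 both the top and bottom vanish — a removable singularity. Factoring out (t + 1) from each leaves (7 - t)/(-3*t - 4), which at t = -1 equals -8.

-8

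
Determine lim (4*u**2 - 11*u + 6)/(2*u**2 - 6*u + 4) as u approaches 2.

5/2

Direct substitution gives 0/0, so factor. Both numerator and denominator have (u - 2) as a factor.
After cancelling, the expression reduces to (4*u - 3)/(2*u - 2).
Substituting u = 2 gives 5/2.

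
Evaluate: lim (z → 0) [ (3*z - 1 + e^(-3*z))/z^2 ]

Direct substitution gives 0/0.
Apply L'Hôpital: lim (3 - 3*e^(-3*z))/(2*z), still 0/0.
After 2 applications of L'Hôpital's rule the quotient is (9*e^(-3*z))/(2); substituting z = 0 gives 9/2.

9/2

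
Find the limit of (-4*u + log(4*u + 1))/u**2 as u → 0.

-8

Direct substitution gives 0/0.
Apply L'Hôpital: lim (-4 + 4/(4*u + 1))/(2*u), still 0/0.
After 2 applications of L'Hôpital's rule the quotient is (-16/(4*u + 1)^2)/(2); substituting u = 0 gives -8.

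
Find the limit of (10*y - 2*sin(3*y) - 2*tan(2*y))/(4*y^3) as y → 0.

Substitution gives 0/0; apply L'Hôpital's rule 3 times.
After differentiating numerator and denominator 3 times the quotient is (54*cos(3*y) - 96*tan(2*y)^4 - 128*tan(2*y)^2 - 32)/(24); at y = 0 this is 11/12.

11/12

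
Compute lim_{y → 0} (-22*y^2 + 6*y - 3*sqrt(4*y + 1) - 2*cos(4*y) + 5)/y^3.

-12

Substitution gives 0/0; apply L'Hôpital's rule 3 times.
After differentiating numerator and denominator 3 times the quotient is (-128*sin(4*y) - 72/(4*y + 1)^(5/2))/(6); at y = 0 this is -12.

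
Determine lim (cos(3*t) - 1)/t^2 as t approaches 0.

-9/2

Direct substitution gives 0/0.
Apply L'Hôpital: lim (-3*sin(3*t))/(2*t), still 0/0.
After 2 applications of L'Hôpital's rule the quotient is (-9*cos(3*t))/(2); substituting t = 0 gives -9/2.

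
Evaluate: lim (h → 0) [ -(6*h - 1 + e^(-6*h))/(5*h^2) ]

-18/5

Direct substitution gives 0/0.
Apply L'Hôpital: lim (6 - 6*e^(-6*h))/(-10*h), still 0/0.
After 2 applications of L'Hôpital's rule the quotient is (36*e^(-6*h))/(-10); substituting h = 0 gives -18/5.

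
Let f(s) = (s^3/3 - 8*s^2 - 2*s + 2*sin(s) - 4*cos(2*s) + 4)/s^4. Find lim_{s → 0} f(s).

-8/3

Substitution gives 0/0 (the numerator vanishes to order 4).
Expand each term to order s^4: the coefficient of s^4 in -4·cos(2s) is -8/3 and in 2·sin(s) is 0.
Lower-order terms cancel with the polynomial part, so the numerator is (-8/3)·s^4 + o(s^4), and the limit is (-8/3)/(1) = -8/3.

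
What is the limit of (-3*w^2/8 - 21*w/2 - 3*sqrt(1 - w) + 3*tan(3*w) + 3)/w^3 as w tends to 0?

Substitution gives 0/0; apply L'Hôpital's rule 3 times.
After differentiating numerator and denominator 3 times the quotient is (486*tan(3*w)^2/cos(3*w)^2 + 162/cos(3*w)^2 + 9/(8*(1 - w)^(5/2)))/(6); at w = 0 this is 435/16.

435/16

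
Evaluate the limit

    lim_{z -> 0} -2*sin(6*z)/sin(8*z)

Substitution gives 0/0.
Divide numerator and denominator by z: sin(6z)/z → 6 and sin(8z)/z → 8, so the limit is -2·6/8 = -3/2.

-3/2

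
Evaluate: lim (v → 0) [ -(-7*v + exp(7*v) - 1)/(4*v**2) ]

-49/8

Direct substitution gives 0/0.
Apply L'Hôpital: lim (7*e^(7*v) - 7)/(-8*v), still 0/0.
After 2 applications of L'Hôpital's rule the quotient is (49*e^(7*v))/(-8); substituting v = 0 gives -49/8.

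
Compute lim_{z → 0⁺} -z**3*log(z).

0

This is a 0·(−∞) form. Rewrite as -1·ln(z) / z^(−3) and apply L'Hôpital:
the derivative quotient is -1·(1/z) / (−3·z^(−4)) = (1/3)·z^3 → 0.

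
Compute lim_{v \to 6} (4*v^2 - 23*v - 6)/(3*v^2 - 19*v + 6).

25/17

Direct substitution gives 0/0, so factor. Both numerator and denominator have (v - 6) as a factor.
After cancelling, the expression reduces to (4*v + 1)/(3*v - 1).
Substituting v = 6 gives 25/17.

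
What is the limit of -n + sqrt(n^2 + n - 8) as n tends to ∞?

1/2

This has the form ∞ − ∞. Multiply and divide by the conjugate √(n^2 + n - 8) + n.
That gives (n - 8) / (√(n^2 + n - 8) + n).
Divide numerator and denominator by n: the limit is 1/(2·1) = 1/2.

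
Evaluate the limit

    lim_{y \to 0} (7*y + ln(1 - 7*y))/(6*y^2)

-49/12

Direct substitution gives 0/0.
Apply L'Hôpital: lim (7 - 7/(1 - 7*y))/(12*y), still 0/0.
After 2 applications of L'Hôpital's rule the quotient is (-49/(1 - 7*y)^2)/(12); substituting y = 0 gives -49/12.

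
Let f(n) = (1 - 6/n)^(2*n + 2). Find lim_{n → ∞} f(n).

e^(-12)

Let L be the limit and take ln: ln L = lim (2n + 2)·ln(1 - 6/n) = lim (2n + 2)·(-6/n + O(1/n²)) = -12.
Hence L = e^(-12).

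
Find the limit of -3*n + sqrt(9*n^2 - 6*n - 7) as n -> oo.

-1

This has the form ∞ − ∞. Multiply and divide by the conjugate √(9*n^2 - 6*n - 7) + 3n.
That gives (-6n - 7) / (√(9*n^2 - 6*n - 7) + 3n).
Divide numerator and denominator by n: the limit is -6/(2·3) = -1.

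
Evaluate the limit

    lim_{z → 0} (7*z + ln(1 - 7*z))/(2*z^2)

Direct substitution gives 0/0.
Apply L'Hôpital: lim (7 - 7/(1 - 7*z))/(4*z), still 0/0.
After 2 applications of L'Hôpital's rule the quotient is (-49/(1 - 7*z)^2)/(4); substituting z = 0 gives -49/4.

-49/4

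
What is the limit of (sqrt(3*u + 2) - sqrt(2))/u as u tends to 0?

3*√(2)/4

A 0/0 form; rationalise with √(2 + 3u) + √2. This collapses the numerator to 3u, leaving 3/(√(2 + 3u) + √2) → 3/(2√2) = 3*√(2)/4.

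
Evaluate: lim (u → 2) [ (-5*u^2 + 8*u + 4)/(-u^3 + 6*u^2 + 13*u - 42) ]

At u = 2 both the top and bottom vanish — a removable singularity. Factoring out (u - 2) from each leaves (-5*u - 2)/(-u^2 + 4*u + 21), which at u = 2 equals -12/25.

-12/25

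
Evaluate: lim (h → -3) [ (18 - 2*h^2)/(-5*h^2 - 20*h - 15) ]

At h = -3 both the top and bottom vanish — a removable singularity. Factoring out (h + 3) from each leaves (6 - 2*h)/(-5*h - 5), which at h = -3 equals 6/5.

6/5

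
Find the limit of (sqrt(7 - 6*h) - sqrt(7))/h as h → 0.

A 0/0 form; rationalise with √(7 - 6h) + √7. This collapses the numerator to -6h, leaving -6/(√(7 - 6h) + √7) → -6/(2√7) = -3*√(7)/7.

-3*√(7)/7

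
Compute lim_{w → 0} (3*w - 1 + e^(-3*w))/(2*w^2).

9/4

Direct substitution gives 0/0.
Apply L'Hôpital: lim (3 - 3*e^(-3*w))/(4*w), still 0/0.
After 2 applications of L'Hôpital's rule the quotient is (9*e^(-3*w))/(4); substituting w = 0 gives 9/4.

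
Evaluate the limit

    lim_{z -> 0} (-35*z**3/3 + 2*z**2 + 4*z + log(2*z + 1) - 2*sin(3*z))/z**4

Substitution gives 0/0 (the numerator vanishes to order 4).
Expand each term to order z^4: the coefficient of z^4 in -2·sin(3z) is 0 and in ln(1 + 2z) is -4.
Lower-order terms cancel with the polynomial part, so the numerator is (-4)·z^4 + o(z^4), and the limit is (-4)/(1) = -4.

-4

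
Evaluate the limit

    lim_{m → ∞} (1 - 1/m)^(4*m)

Write it as [(1 - 1/m)^m]^(4) · (1 - 1/m)^(0). The bracketed term tends to e^(-1) and the second factor to 1, so the limit is e^(-4).

e^(-4)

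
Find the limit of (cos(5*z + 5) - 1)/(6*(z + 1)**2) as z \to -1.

-25/12

Direct substitution gives 0/0.
Apply L'Hôpital: lim (-5*sin(5*z + 5))/(12*z + 12), still 0/0.
After 2 applications of L'Hôpital's rule the quotient is (-25*cos(5*z + 5))/(12); substituting z = -1 gives -25/12.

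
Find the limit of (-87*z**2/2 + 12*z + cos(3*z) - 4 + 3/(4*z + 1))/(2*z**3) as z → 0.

-96

Substitution gives 0/0; apply L'Hôpital's rule 3 times.
After differentiating numerator and denominator 3 times the quotient is (27*sin(3*z) - 1152/(4*z + 1)^4)/(12); at z = 0 this is -96.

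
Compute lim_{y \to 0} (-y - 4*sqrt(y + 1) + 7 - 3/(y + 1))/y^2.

-5/2

Substitution gives 0/0 (the numerator vanishes to order 2).
Expand each term to order y^2: the coefficient of y^2 in -4·√(1 + y) is 1/2 and in -3·1/(1 + y) is -3.
Lower-order terms cancel with the polynomial part, so the numerator is (-5/2)·y^2 + o(y^2), and the limit is (-5/2)/(1) = -5/2.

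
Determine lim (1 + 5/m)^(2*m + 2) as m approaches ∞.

e^(10)

Let L be the limit and take ln: ln L = lim (2m + 2)·ln(1 + 5/m) = lim (2m + 2)·(5/m + O(1/m²)) = 10.
Hence L = e^(10).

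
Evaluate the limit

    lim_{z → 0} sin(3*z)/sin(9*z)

Substitution gives 0/0.
Divide numerator and denominator by z: sin(3z)/z → 3 and sin(9z)/z → 9, so the limit is 1·3/9 = 1/3.

1/3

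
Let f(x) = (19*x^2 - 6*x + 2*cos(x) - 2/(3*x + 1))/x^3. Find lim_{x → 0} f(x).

Substitution gives 0/0 (the numerator vanishes to order 3).
Expand each term to order x^3: the coefficient of x^3 in 2·cos(x) is 0 and in -2·1/(1 + 3x) is 54.
Lower-order terms cancel with the polynomial part, so the numerator is (54)·x^3 + o(x^3), and the limit is (54)/(1) = 54.

54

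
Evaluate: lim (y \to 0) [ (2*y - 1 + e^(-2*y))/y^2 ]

Direct substitution gives 0/0.
Apply L'Hôpital: lim (2 - 2*e^(-2*y))/(2*y), still 0/0.
After 2 applications of L'Hôpital's rule the quotient is (4*e^(-2*y))/(2); substituting y = 0 gives 2.

2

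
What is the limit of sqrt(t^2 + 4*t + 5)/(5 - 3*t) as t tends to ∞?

For large |t|, √(t^2 + 4*t + 5) ≈ √1·|t| and the denominator ≈ -3t.
Since t → +∞, |t| = t, giving √1/(-3) = -1/3.

-1/3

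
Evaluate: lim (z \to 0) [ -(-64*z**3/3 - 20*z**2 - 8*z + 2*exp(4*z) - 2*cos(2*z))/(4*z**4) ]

-5

Substitution gives 0/0; apply L'Hôpital's rule 4 times.
After differentiating numerator and denominator 4 times the quotient is (512*e^(4*z) - 32*cos(2*z))/(-96); at z = 0 this is -5.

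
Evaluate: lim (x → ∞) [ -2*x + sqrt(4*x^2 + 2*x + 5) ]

1/2

An ∞ − ∞ form. Rationalising with the conjugate, the difference becomes (2x + 5) / (√(4*x^2 + 2*x + 5) + 2x).
For large x the denominator behaves like 2·2x, so the quotient tends to 2/4 = 1/2.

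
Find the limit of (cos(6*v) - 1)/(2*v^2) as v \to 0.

-9

Direct substitution gives 0/0.
Apply L'Hôpital: lim (-6*sin(6*v))/(4*v), still 0/0.
After 2 applications of L'Hôpital's rule the quotient is (-36*cos(6*v))/(4); substituting v = 0 gives -9.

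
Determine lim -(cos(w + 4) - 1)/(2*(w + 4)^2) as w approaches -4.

1/4

Direct substitution gives 0/0.
Apply L'Hôpital: lim (-sin(w + 4))/(-4*w - 16), still 0/0.
After 2 applications of L'Hôpital's rule the quotient is (-cos(w + 4))/(-4); substituting w = -4 gives 1/4.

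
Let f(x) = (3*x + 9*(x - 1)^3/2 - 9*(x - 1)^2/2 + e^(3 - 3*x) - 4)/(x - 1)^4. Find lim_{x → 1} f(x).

27/8

Direct substitution gives 0/0.
Apply L'Hôpital: lim (-9*x + 27*(x - 1)^2/2 - 3*e^(3 - 3*x) + 12)/(4*(x - 1)^3), still 0/0.
Apply L'Hôpital: lim (27*x + 9*e^(3 - 3*x) - 36)/(12*(x - 1)^2), still 0/0.
Apply L'Hôpital: lim (27 - 27*e^(3 - 3*x))/(24*x - 24), still 0/0.
After 4 applications of L'Hôpital's rule the quotient is (81*e^(3 - 3*x))/(24); substituting x = 1 gives 27/8.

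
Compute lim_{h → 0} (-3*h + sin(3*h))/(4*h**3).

Direct substitution gives 0/0.
Apply L'Hôpital: lim (3*cos(3*h) - 3)/(12*h^2), still 0/0.
Apply L'Hôpital: lim (-9*sin(3*h))/(24*h), still 0/0.
After 3 applications of L'Hôpital's rule the quotient is (-27*cos(3*h))/(24); substituting h = 0 gives -9/8.

-9/8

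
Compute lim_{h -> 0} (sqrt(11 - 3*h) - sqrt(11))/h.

-3*√(11)/22

A 0/0 form; rationalise with √(11 - 3h) + √11. This collapses the numerator to -3h, leaving -3/(√(11 - 3h) + √11) → -3/(2√11) = -3*√(11)/22.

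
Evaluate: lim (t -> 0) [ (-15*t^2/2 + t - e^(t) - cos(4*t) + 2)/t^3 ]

Substitution gives 0/0; apply L'Hôpital's rule 3 times.
After differentiating numerator and denominator 3 times the quotient is (-e^(t) - 64*sin(4*t))/(6); at t = 0 this is -1/6.

-1/6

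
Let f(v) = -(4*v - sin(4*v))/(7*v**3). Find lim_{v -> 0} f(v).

Direct substitution gives 0/0.
Apply L'Hôpital: lim (4 - 4*cos(4*v))/(-21*v^2), still 0/0.
Apply L'Hôpital: lim (16*sin(4*v))/(-42*v), still 0/0.
After 3 applications of L'Hôpital's rule the quotient is (64*cos(4*v))/(-42); substituting v = 0 gives -32/21.

-32/21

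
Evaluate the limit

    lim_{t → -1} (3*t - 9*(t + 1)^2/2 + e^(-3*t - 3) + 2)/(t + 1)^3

Direct substitution gives 0/0.
Apply L'Hôpital: lim (-9*t - 3*e^(-3*t - 3) - 6)/(3*(t + 1)^2), still 0/0.
Apply L'Hôpital: lim (9*e^(-3*t - 3) - 9)/(6*t + 6), still 0/0.
After 3 applications of L'Hôpital's rule the quotient is (-27*e^(-3*t - 3))/(6); substituting t = -1 gives -9/2.

-9/2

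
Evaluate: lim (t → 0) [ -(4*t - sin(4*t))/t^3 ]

-32/3

Direct substitution gives 0/0.
Apply L'Hôpital: lim (4 - 4*cos(4*t))/(-3*t^2), still 0/0.
Apply L'Hôpital: lim (16*sin(4*t))/(-6*t), still 0/0.
After 3 applications of L'Hôpital's rule the quotient is (64*cos(4*t))/(-6); substituting t = 0 gives -32/3.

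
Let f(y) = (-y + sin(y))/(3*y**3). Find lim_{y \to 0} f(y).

-1/18

Direct substitution gives 0/0.
Apply L'Hôpital: lim (cos(y) - 1)/(9*y^2), still 0/0.
Apply L'Hôpital: lim (-sin(y))/(18*y), still 0/0.
After 3 applications of L'Hôpital's rule the quotient is (-cos(y))/(18); substituting y = 0 gives -1/18.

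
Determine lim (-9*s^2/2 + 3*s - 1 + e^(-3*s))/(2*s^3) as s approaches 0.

-9/4

Direct substitution gives 0/0.
Apply L'Hôpital: lim (-9*s + 3 - 3*e^(-3*s))/(6*s^2), still 0/0.
Apply L'Hôpital: lim (-9 + 9*e^(-3*s))/(12*s), still 0/0.
After 3 applications of L'Hôpital's rule the quotient is (-27*e^(-3*s))/(12); substituting s = 0 gives -9/4.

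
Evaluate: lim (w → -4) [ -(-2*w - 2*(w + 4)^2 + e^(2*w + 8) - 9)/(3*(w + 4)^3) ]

-4/9

Direct substitution gives 0/0.
Apply L'Hôpital: lim (-4*w + 2*e^(2*w + 8) - 18)/(-9*(w + 4)^2), still 0/0.
Apply L'Hôpital: lim (4*e^(2*w + 8) - 4)/(-18*w - 72), still 0/0.
After 3 applications of L'Hôpital's rule the quotient is (8*e^(2*w + 8))/(-18); substituting w = -4 gives -4/9.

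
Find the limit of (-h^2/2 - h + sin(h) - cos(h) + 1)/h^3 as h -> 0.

Substitution gives 0/0 (the numerator vanishes to order 3).
Expand each term to order h^3: the coefficient of h^3 in −cos(h) is 0 and in sin(h) is -1/6.
Lower-order terms cancel with the polynomial part, so the numerator is (-1/6)·h^3 + o(h^3), and the limit is (-1/6)/(1) = -1/6.

-1/6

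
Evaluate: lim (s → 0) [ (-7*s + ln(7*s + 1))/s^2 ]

-49/2

Direct substitution gives 0/0.
Apply L'Hôpital: lim (-7 + 7/(7*s + 1))/(2*s), still 0/0.
After 2 applications of L'Hôpital's rule the quotient is (-49/(7*s + 1)^2)/(2); substituting s = 0 gives -49/2.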